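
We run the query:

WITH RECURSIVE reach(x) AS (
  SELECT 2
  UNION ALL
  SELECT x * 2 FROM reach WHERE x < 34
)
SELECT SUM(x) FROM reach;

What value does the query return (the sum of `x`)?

Base: x=2.
Iteration 1: 2 < 34 holds -> x = 2 * 2 = 4.
Iteration 2: 4 < 34 holds -> x = 4 * 2 = 8.
Iteration 3: 8 < 34 holds -> x = 8 * 2 = 16.
Iteration 4: 16 < 34 holds -> x = 16 * 2 = 32.
Iteration 5: 32 < 34 holds -> x = 32 * 2 = 64.
Iteration 6: 64 < 34 fails; recursion stops.
SUM(x) = 2 + 4 + 8 + 16 + 32 + 64 = 126.

126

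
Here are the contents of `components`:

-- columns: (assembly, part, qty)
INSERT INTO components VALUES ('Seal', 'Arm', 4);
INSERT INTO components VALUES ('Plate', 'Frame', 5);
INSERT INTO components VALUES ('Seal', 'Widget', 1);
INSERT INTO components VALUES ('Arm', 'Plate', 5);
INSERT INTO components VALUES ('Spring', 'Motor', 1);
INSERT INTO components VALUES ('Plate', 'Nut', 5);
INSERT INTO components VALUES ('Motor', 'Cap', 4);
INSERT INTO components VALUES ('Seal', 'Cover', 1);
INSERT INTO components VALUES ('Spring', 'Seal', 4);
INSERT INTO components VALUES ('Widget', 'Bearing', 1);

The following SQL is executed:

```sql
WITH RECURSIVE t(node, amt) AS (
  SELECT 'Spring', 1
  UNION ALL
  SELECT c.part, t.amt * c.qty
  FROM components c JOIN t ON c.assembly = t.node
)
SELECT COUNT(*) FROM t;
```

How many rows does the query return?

11

Base: (Spring, amt=1).
Iteration 1: components of {Spring} -> Motor = 1*1 = 1, Seal = 1*4 = 4.
Iteration 2: components of {Motor,Seal} -> Arm = 4*4 = 16, Cap = 1*4 = 4, Cover = 4*1 = 4, Widget = 4*1 = 4.
Iteration 3: components of {Arm,Cap,Cover,Widget} -> Bearing = 4*1 = 4, Plate = 16*5 = 80.
Iteration 4: components of {Bearing,Plate} -> Frame = 80*5 = 400, Nut = 80*5 = 400.
Iteration 5: no further components; recursion stops.
Total rows emitted: 11.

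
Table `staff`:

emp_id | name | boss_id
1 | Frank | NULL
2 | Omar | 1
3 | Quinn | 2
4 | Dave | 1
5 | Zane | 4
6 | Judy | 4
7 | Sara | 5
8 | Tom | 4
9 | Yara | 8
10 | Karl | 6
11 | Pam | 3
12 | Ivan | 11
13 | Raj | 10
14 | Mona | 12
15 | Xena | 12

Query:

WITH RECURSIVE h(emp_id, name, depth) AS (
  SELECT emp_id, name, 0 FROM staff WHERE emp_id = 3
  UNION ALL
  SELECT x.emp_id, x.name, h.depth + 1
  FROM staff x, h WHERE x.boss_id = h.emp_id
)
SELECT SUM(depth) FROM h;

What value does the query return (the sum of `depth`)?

9

Base: emp_id=3 (Quinn) at depth 0.
Iteration 1: rows with boss_id in {3} -> Pam (id 11, depth 1).
Iteration 2: rows with boss_id in {11} -> Ivan (id 12, depth 2).
Iteration 3: rows with boss_id in {12} -> Mona (id 14, depth 3), Xena (id 15, depth 3).
Iteration 4: no rows with boss_id in {14,15}; recursion stops.
SUM(depth) = 0 + 1 + 2 + 3 + 3 = 9.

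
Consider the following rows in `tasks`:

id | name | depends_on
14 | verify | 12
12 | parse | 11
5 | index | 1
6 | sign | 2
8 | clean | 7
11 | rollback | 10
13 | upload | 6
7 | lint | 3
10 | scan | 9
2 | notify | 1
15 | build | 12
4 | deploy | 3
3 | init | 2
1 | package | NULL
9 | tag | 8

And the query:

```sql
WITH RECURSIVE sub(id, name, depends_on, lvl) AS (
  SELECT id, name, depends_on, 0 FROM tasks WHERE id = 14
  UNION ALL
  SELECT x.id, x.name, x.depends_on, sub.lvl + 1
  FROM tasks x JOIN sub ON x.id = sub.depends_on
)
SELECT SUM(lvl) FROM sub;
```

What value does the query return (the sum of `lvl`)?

45

Base: id=14 (verify), depends_on=12, lvl 0.
Iteration 1: join on id=12 -> parse (id 12, depends_on=11, lvl 1).
Iteration 2: join on id=11 -> rollback (id 11, depends_on=10, lvl 2).
Iteration 3: join on id=10 -> scan (id 10, depends_on=9, lvl 3).
Iteration 4: join on id=9 -> tag (id 9, depends_on=8, lvl 4).
Iteration 5: join on id=8 -> clean (id 8, depends_on=7, lvl 5).
Iteration 6: join on id=7 -> lint (id 7, depends_on=3, lvl 6).
Iteration 7: join on id=3 -> init (id 3, depends_on=2, lvl 7).
Iteration 8: join on id=2 -> notify (id 2, depends_on=1, lvl 8).
Iteration 9: join on id=1 -> package (id 1, depends_on=NULL, lvl 9).
Iteration 10: depends_on is NULL; no match; recursion stops.
SUM(lvl) = 0 + 1 + 2 + 3 + 4 + 5 + 6 + 7 + 8 + 9 = 45.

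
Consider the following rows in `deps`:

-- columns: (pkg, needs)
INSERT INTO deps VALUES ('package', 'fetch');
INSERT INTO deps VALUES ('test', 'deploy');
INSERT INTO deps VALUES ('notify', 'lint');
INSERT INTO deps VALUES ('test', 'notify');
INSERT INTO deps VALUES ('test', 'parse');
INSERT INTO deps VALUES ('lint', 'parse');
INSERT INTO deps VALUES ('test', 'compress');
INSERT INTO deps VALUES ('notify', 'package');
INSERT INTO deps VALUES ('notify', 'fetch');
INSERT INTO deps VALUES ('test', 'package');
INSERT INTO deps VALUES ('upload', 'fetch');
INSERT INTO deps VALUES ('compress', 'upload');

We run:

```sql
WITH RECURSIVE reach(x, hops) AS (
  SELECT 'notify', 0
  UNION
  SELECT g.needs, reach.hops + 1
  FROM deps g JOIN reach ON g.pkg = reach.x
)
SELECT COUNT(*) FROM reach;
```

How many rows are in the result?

6

Base: (notify, hops=0).
Iteration 1: edges from {notify} -> (fetch, hops=1), (lint, hops=1), (package, hops=1).
Iteration 2: edges from {fetch,lint,package} -> (fetch, hops=2), (parse, hops=2).
Iteration 3: no outgoing edges from {fetch,parse}; recursion stops.
Total rows emitted: 6.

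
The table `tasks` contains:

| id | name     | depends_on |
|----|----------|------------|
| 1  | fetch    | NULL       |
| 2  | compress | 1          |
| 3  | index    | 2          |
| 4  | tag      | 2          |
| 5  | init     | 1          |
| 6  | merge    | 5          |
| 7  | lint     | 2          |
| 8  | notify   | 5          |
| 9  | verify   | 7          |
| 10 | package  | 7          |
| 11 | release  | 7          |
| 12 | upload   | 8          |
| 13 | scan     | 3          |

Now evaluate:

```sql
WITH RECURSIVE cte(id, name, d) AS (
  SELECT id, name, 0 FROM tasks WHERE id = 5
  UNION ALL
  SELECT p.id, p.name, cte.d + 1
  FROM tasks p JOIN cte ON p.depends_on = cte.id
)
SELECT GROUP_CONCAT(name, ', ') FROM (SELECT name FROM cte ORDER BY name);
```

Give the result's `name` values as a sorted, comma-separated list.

init, merge, notify, upload

Base: id=5 (init) at d 0.
Iteration 1: rows with depends_on in {5} -> merge (id 6, d 1), notify (id 8, d 1).
Iteration 2: rows with depends_on in {6,8} -> upload (id 12, d 2).
Iteration 3: no rows with depends_on in {12}; recursion stops.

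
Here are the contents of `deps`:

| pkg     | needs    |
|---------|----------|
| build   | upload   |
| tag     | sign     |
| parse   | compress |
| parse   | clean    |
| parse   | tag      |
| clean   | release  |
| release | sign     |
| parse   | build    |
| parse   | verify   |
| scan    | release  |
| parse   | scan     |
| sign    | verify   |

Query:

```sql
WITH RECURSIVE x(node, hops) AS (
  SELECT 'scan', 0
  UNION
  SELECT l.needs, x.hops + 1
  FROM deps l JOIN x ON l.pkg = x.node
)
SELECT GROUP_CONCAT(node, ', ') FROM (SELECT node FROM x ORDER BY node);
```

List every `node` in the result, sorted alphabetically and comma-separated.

release, scan, sign, verify

Base: (scan, hops=0).
Iteration 1: edges from {scan} -> (release, hops=1).
Iteration 2: edges from {release} -> (sign, hops=2).
Iteration 3: edges from {sign} -> (verify, hops=3).
Iteration 4: no outgoing edges from {verify}; recursion stops.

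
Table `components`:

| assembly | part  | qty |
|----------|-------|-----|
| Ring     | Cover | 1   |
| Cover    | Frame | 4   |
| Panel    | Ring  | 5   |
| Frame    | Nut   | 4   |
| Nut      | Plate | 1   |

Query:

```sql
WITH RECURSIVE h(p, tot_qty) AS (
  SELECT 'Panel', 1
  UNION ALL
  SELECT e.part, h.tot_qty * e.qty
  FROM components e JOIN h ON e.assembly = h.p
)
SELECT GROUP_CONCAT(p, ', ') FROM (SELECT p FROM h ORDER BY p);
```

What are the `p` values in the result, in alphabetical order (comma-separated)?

Base: (Panel, tot_qty=1).
Iteration 1: components of {Panel} -> Ring = 1*5 = 5.
Iteration 2: components of {Ring} -> Cover = 5*1 = 5.
Iteration 3: components of {Cover} -> Frame = 5*4 = 20.
Iteration 4: components of {Frame} -> Nut = 20*4 = 80.
Iteration 5: components of {Nut} -> Plate = 80*1 = 80.
Iteration 6: no further components; recursion stops.

Cover, Frame, Nut, Panel, Plate, Ring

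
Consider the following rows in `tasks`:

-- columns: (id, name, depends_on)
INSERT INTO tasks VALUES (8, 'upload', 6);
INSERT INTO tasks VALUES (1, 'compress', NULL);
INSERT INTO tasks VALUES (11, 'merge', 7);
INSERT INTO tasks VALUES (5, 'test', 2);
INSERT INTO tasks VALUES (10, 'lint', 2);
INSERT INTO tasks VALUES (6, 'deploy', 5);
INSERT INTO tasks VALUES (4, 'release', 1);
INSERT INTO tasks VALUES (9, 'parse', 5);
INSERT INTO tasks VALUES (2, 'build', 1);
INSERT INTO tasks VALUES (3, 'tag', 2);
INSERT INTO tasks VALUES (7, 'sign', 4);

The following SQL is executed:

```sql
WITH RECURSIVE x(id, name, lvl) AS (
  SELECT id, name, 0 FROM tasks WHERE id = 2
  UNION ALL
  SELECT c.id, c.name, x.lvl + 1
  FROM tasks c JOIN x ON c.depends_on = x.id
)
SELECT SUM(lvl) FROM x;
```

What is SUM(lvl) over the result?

10

Base: id=2 (build) at lvl 0.
Iteration 1: rows with depends_on in {2} -> tag (id 3, lvl 1), test (id 5, lvl 1), lint (id 10, lvl 1).
Iteration 2: rows with depends_on in {3,5,10} -> deploy (id 6, lvl 2), parse (id 9, lvl 2).
Iteration 3: rows with depends_on in {6,9} -> upload (id 8, lvl 3).
Iteration 4: no rows with depends_on in {8}; recursion stops.
SUM(lvl) = 0 + 1 + 1 + 1 + 2 + 2 + 3 = 10.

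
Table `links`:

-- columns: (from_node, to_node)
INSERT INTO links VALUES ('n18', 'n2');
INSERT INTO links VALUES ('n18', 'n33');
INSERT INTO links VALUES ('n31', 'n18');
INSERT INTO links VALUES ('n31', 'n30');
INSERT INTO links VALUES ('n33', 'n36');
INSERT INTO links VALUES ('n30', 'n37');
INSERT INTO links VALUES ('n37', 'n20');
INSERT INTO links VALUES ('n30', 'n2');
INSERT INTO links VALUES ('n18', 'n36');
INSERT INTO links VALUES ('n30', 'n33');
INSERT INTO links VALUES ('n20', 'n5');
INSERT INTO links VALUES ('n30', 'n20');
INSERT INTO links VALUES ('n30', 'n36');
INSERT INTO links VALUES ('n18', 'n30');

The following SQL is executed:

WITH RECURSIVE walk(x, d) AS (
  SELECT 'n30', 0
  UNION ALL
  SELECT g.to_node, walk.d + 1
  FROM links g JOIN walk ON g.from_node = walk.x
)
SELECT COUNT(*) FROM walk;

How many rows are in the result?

Base: (n30, d=0).
Iteration 1: edges from {n30} -> (n2, d=1), (n20, d=1), (n33, d=1), (n36, d=1), (n37, d=1).
Iteration 2: edges from {n2,n20,n33,n36,n37} -> (n20, d=2), (n36, d=2), (n5, d=2).
Iteration 3: edges from {n20,n36,n5} -> (n5, d=3).
Iteration 4: no outgoing edges from {n5}; recursion stops.
Total rows emitted: 10.

10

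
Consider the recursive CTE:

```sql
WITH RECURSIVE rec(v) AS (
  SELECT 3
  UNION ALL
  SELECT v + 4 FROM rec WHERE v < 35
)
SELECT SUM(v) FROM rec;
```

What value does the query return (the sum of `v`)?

171

Base: v=3.
Iteration 1: 3 < 35 holds -> v = 3 + 4 = 7.
Iteration 2: 7 < 35 holds -> v = 7 + 4 = 11.
Iteration 3: 11 < 35 holds -> v = 11 + 4 = 15.
Iteration 4: 15 < 35 holds -> v = 15 + 4 = 19.
Iteration 5: 19 < 35 holds -> v = 19 + 4 = 23.
Iteration 6: 23 < 35 holds -> v = 23 + 4 = 27.
Iteration 7: 27 < 35 holds -> v = 27 + 4 = 31.
Iteration 8: 31 < 35 holds -> v = 31 + 4 = 35.
Iteration 9: 35 < 35 fails; recursion stops.
SUM(v) = 3 + 7 + 11 + 15 + 19 + 23 + 27 + 31 + 35 = 171.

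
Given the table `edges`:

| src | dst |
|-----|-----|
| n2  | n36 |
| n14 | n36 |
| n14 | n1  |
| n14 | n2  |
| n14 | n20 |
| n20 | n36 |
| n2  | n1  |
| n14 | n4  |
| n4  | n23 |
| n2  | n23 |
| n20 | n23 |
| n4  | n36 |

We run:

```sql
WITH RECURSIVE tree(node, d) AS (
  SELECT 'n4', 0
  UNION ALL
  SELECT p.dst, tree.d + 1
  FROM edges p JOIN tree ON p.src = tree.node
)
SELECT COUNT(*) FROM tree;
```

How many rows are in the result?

Base: (n4, d=0).
Iteration 1: edges from {n4} -> (n23, d=1), (n36, d=1).
Iteration 2: no outgoing edges from {n23,n36}; recursion stops.
Total rows emitted: 3.

3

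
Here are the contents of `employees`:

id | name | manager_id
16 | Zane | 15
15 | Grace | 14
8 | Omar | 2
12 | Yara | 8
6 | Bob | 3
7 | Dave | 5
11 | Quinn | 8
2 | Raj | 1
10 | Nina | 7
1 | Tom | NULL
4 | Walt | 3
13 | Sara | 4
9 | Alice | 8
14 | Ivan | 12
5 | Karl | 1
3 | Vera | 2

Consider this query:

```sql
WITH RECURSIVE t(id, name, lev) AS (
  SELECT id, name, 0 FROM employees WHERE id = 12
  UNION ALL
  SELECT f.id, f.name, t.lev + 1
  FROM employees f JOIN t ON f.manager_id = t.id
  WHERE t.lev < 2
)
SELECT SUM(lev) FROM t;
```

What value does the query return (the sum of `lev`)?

3

Base: id=12 (Yara) at lev 0.
Iteration 1: rows with manager_id in {12} -> Ivan (id 14, lev 1).
Iteration 2: rows with manager_id in {14} -> Grace (id 15, lev 2).
Iteration 3: lev < 2 fails for all current rows; recursion stops.
SUM(lev) = 0 + 1 + 2 = 3.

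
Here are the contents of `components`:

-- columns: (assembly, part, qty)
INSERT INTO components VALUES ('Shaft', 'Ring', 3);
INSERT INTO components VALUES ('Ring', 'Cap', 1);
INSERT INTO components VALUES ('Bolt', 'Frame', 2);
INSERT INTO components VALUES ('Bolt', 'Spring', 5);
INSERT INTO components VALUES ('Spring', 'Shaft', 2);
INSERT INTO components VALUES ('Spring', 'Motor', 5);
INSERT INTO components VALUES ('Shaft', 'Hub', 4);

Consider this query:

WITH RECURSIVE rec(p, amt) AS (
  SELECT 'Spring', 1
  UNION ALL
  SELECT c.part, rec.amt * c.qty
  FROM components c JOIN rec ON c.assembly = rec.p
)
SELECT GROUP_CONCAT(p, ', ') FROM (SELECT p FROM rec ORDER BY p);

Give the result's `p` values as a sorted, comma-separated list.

Cap, Hub, Motor, Ring, Shaft, Spring

Base: (Spring, amt=1).
Iteration 1: components of {Spring} -> Motor = 1*5 = 5, Shaft = 1*2 = 2.
Iteration 2: components of {Motor,Shaft} -> Hub = 2*4 = 8, Ring = 2*3 = 6.
Iteration 3: components of {Hub,Ring} -> Cap = 6*1 = 6.
Iteration 4: no further components; recursion stops.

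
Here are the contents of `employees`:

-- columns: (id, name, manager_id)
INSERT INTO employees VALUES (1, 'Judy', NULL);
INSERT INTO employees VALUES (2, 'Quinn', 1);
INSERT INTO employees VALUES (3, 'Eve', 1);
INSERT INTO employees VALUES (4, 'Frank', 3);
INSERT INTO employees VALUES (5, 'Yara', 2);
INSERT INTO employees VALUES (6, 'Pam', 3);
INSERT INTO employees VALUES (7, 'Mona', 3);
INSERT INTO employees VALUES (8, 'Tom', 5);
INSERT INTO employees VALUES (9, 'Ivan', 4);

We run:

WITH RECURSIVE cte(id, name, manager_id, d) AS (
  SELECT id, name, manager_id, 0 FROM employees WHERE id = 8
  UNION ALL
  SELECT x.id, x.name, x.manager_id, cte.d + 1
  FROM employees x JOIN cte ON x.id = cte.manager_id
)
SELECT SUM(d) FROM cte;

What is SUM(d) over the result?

Base: id=8 (Tom), manager_id=5, d 0.
Iteration 1: join on id=5 -> Yara (id 5, manager_id=2, d 1).
Iteration 2: join on id=2 -> Quinn (id 2, manager_id=1, d 2).
Iteration 3: join on id=1 -> Judy (id 1, manager_id=NULL, d 3).
Iteration 4: manager_id is NULL; no match; recursion stops.
SUM(d) = 0 + 1 + 2 + 3 = 6.

6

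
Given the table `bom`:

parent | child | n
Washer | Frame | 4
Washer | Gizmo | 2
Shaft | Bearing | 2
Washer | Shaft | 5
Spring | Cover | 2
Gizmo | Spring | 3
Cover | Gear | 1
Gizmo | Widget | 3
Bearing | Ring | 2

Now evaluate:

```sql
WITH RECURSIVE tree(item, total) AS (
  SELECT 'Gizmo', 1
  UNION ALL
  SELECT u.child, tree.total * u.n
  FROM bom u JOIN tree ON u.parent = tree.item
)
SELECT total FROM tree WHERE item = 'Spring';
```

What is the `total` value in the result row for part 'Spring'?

3

Base: (Gizmo, total=1).
Iteration 1: components of {Gizmo} -> Spring = 1*3 = 3, Widget = 1*3 = 3.
Iteration 2: components of {Spring,Widget} -> Cover = 3*2 = 6.
Iteration 3: components of {Cover} -> Gear = 6*1 = 6.
Iteration 4: no further components; recursion stops.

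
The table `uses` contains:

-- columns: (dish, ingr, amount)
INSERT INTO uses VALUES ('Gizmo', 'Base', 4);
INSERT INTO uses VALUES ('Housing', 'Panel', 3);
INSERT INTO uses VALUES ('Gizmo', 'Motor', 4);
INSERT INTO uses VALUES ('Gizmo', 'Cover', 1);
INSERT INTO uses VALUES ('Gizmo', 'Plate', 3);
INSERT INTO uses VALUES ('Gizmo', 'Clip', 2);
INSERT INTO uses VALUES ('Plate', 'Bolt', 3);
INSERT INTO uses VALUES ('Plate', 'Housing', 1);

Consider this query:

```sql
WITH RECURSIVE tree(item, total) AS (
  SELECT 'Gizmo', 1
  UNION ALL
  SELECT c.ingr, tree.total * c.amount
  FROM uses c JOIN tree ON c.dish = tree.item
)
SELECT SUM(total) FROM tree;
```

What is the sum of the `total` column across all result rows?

Base: (Gizmo, total=1).
Iteration 1: components of {Gizmo} -> Base = 1*4 = 4, Clip = 1*2 = 2, Cover = 1*1 = 1, Motor = 1*4 = 4, Plate = 1*3 = 3.
Iteration 2: components of {Base,Clip,Cover,Motor,Plate} -> Bolt = 3*3 = 9, Housing = 3*1 = 3.
Iteration 3: components of {Bolt,Housing} -> Panel = 3*3 = 9.
Iteration 4: no further components; recursion stops.
SUM(total) = 1 + 3 + 4 + 1 + 4 + 2 + 9 + 3 + 9 = 36.

36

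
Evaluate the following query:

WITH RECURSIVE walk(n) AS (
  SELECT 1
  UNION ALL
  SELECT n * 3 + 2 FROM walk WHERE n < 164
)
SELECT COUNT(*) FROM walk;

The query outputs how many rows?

Base: n=1.
Iteration 1: 1 < 164 holds -> n = 1 * 3 + 2 = 5.
Iteration 2: 5 < 164 holds -> n = 5 * 3 + 2 = 17.
Iteration 3: 17 < 164 holds -> n = 17 * 3 + 2 = 53.
Iteration 4: 53 < 164 holds -> n = 53 * 3 + 2 = 161.
Iteration 5: 161 < 164 holds -> n = 161 * 3 + 2 = 485.
Iteration 6: 485 < 164 fails; recursion stops.
Total rows emitted: 6.

6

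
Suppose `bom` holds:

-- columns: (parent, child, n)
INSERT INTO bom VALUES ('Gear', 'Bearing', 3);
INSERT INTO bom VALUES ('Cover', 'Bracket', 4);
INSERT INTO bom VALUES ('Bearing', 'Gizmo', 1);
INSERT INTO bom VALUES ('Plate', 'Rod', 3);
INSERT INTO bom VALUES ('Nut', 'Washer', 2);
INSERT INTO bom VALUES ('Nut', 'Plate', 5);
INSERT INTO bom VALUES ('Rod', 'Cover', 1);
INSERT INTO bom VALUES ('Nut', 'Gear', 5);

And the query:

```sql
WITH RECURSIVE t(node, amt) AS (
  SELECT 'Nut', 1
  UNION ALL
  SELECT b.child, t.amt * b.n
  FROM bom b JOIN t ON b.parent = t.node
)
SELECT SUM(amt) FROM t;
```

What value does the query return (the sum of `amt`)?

133

Base: (Nut, amt=1).
Iteration 1: components of {Nut} -> Gear = 1*5 = 5, Plate = 1*5 = 5, Washer = 1*2 = 2.
Iteration 2: components of {Gear,Plate,Washer} -> Bearing = 5*3 = 15, Rod = 5*3 = 15.
Iteration 3: components of {Bearing,Rod} -> Cover = 15*1 = 15, Gizmo = 15*1 = 15.
Iteration 4: components of {Cover,Gizmo} -> Bracket = 15*4 = 60.
Iteration 5: no further components; recursion stops.
SUM(amt) = 1 + 5 + 5 + 2 + 15 + 15 + 15 + 15 + 60 = 133.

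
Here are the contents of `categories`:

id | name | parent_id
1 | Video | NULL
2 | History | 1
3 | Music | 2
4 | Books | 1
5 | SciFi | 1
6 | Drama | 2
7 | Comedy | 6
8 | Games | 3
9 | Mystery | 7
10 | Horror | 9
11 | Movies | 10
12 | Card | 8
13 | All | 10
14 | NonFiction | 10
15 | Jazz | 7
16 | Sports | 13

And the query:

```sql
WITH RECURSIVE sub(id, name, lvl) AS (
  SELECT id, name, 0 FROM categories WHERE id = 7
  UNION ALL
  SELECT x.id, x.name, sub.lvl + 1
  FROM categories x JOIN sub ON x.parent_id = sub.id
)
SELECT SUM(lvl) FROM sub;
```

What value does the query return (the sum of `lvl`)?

17

Base: id=7 (Comedy) at lvl 0.
Iteration 1: rows with parent_id in {7} -> Mystery (id 9, lvl 1), Jazz (id 15, lvl 1).
Iteration 2: rows with parent_id in {9,15} -> Horror (id 10, lvl 2).
Iteration 3: rows with parent_id in {10} -> Movies (id 11, lvl 3), All (id 13, lvl 3), NonFiction (id 14, lvl 3).
Iteration 4: rows with parent_id in {11,13,14} -> Sports (id 16, lvl 4).
Iteration 5: no rows with parent_id in {16}; recursion stops.
SUM(lvl) = 0 + 1 + 1 + 2 + 3 + 3 + 3 + 4 = 17.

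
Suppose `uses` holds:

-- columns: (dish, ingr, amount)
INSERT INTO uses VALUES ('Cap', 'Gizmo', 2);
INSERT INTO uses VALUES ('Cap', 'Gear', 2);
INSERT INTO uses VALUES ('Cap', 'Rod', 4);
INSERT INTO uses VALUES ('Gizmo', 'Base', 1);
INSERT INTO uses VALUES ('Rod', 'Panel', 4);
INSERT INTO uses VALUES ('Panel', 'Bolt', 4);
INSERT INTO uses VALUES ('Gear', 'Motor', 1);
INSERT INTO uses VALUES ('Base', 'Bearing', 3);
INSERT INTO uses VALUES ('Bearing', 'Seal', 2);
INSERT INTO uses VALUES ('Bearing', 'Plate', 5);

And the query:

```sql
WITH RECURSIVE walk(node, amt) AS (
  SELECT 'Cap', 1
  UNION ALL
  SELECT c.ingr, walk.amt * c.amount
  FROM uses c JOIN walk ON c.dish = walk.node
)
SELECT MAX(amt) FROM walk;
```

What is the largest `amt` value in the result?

Base: (Cap, amt=1).
Iteration 1: components of {Cap} -> Gear = 1*2 = 2, Gizmo = 1*2 = 2, Rod = 1*4 = 4.
Iteration 2: components of {Gear,Gizmo,Rod} -> Base = 2*1 = 2, Motor = 2*1 = 2, Panel = 4*4 = 16.
Iteration 3: components of {Base,Motor,Panel} -> Bearing = 2*3 = 6, Bolt = 16*4 = 64.
Iteration 4: components of {Bearing,Bolt} -> Plate = 6*5 = 30, Seal = 6*2 = 12.
Iteration 5: no further components; recursion stops.
amt values: 1, 2, 2, 4, 2, 2, 16, 6, 64, 12, 30; the maximum is 64.

64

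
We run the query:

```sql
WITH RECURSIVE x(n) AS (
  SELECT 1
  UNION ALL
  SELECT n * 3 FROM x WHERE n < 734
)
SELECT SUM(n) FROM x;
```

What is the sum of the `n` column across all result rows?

3280

Base: n=1.
Iteration 1: 1 < 734 holds -> n = 1 * 3 = 3.
Iteration 2: 3 < 734 holds -> n = 3 * 3 = 9.
Iteration 3: 9 < 734 holds -> n = 9 * 3 = 27.
Iteration 4: 27 < 734 holds -> n = 27 * 3 = 81.
Iteration 5: 81 < 734 holds -> n = 81 * 3 = 243.
Iteration 6: 243 < 734 holds -> n = 243 * 3 = 729.
Iteration 7: 729 < 734 holds -> n = 729 * 3 = 2187.
Iteration 8: 2187 < 734 fails; recursion stops.
SUM(n) = 1 + 3 + 9 + 27 + 81 + 243 + 729 + 2187 = 3280.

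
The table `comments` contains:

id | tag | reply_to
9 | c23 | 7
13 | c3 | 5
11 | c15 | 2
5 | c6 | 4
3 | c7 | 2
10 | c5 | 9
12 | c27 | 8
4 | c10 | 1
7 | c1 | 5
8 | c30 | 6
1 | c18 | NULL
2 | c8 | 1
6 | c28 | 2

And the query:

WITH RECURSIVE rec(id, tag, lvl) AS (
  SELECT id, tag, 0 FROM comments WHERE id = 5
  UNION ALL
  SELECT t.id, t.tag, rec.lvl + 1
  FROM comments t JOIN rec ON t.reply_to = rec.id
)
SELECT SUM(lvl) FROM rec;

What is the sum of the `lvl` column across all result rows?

7

Base: id=5 (c6) at lvl 0.
Iteration 1: rows with reply_to in {5} -> c1 (id 7, lvl 1), c3 (id 13, lvl 1).
Iteration 2: rows with reply_to in {7,13} -> c23 (id 9, lvl 2).
Iteration 3: rows with reply_to in {9} -> c5 (id 10, lvl 3).
Iteration 4: no rows with reply_to in {10}; recursion stops.
SUM(lvl) = 0 + 1 + 1 + 2 + 3 = 7.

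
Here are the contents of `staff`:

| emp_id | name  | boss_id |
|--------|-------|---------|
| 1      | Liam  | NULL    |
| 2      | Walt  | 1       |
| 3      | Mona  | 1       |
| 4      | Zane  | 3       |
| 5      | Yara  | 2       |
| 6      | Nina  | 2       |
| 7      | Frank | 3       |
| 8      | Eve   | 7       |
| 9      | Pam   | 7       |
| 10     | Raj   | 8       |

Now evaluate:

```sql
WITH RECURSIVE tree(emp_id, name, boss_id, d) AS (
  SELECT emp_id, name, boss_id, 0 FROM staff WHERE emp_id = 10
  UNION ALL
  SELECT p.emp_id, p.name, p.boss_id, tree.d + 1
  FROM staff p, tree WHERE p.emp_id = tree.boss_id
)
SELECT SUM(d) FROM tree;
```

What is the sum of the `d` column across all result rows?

Base: emp_id=10 (Raj), boss_id=8, d 0.
Iteration 1: join on emp_id=8 -> Eve (id 8, boss_id=7, d 1).
Iteration 2: join on emp_id=7 -> Frank (id 7, boss_id=3, d 2).
Iteration 3: join on emp_id=3 -> Mona (id 3, boss_id=1, d 3).
Iteration 4: join on emp_id=1 -> Liam (id 1, boss_id=NULL, d 4).
Iteration 5: boss_id is NULL; no match; recursion stops.
SUM(d) = 0 + 1 + 2 + 3 + 4 = 10.

10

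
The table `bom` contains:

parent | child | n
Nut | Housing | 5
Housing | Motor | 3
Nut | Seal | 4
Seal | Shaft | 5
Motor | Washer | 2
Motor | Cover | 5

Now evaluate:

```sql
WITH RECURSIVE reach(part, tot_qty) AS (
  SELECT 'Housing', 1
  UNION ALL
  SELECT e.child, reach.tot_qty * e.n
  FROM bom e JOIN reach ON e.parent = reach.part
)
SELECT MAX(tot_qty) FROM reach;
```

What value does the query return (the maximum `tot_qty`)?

Base: (Housing, tot_qty=1).
Iteration 1: components of {Housing} -> Motor = 1*3 = 3.
Iteration 2: components of {Motor} -> Cover = 3*5 = 15, Washer = 3*2 = 6.
Iteration 3: no further components; recursion stops.
tot_qty values: 1, 3, 6, 15; the maximum is 15.

15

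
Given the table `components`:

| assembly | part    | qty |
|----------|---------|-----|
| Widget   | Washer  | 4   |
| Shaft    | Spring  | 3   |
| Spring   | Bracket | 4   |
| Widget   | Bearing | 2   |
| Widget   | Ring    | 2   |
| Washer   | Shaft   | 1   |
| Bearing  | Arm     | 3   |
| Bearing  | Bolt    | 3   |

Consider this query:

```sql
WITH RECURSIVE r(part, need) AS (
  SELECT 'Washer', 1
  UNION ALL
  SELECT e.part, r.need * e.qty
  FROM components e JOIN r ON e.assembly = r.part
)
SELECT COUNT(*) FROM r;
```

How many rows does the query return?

Base: (Washer, need=1).
Iteration 1: components of {Washer} -> Shaft = 1*1 = 1.
Iteration 2: components of {Shaft} -> Spring = 1*3 = 3.
Iteration 3: components of {Spring} -> Bracket = 3*4 = 12.
Iteration 4: no further components; recursion stops.
Total rows emitted: 4.

4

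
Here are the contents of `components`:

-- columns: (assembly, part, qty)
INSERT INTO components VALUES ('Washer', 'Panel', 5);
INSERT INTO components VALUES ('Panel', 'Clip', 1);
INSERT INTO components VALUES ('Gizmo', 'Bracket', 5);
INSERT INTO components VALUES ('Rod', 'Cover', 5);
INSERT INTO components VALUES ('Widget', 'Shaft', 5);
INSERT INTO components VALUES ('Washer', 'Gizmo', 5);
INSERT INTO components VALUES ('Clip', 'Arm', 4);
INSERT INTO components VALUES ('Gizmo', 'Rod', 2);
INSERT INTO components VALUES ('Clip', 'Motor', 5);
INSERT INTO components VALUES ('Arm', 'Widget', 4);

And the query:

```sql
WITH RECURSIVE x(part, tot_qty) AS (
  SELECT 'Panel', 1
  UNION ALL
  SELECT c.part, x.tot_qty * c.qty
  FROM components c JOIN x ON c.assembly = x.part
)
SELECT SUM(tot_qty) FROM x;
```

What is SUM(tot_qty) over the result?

107

Base: (Panel, tot_qty=1).
Iteration 1: components of {Panel} -> Clip = 1*1 = 1.
Iteration 2: components of {Clip} -> Arm = 1*4 = 4, Motor = 1*5 = 5.
Iteration 3: components of {Arm,Motor} -> Widget = 4*4 = 16.
Iteration 4: components of {Widget} -> Shaft = 16*5 = 80.
Iteration 5: no further components; recursion stops.
SUM(tot_qty) = 1 + 1 + 4 + 5 + 16 + 80 = 107.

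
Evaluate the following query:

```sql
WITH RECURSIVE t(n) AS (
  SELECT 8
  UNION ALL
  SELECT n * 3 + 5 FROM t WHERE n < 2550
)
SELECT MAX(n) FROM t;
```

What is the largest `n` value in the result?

Base: n=8.
Iteration 1: 8 < 2550 holds -> n = 8 * 3 + 5 = 29.
Iteration 2: 29 < 2550 holds -> n = 29 * 3 + 5 = 92.
Iteration 3: 92 < 2550 holds -> n = 92 * 3 + 5 = 281.
Iteration 4: 281 < 2550 holds -> n = 281 * 3 + 5 = 848.
Iteration 5: 848 < 2550 holds -> n = 848 * 3 + 5 = 2549.
Iteration 6: 2549 < 2550 holds -> n = 2549 * 3 + 5 = 7652.
Iteration 7: 7652 < 2550 fails; recursion stops.
n values: 8, 29, 92, 281, 848, 2549, 7652; the maximum is 7652.

7652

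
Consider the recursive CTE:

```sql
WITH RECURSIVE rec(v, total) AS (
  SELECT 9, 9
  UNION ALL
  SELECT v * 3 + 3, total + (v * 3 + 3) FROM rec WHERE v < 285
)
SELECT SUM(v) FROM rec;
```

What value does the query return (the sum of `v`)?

1263

Base: v=9, total=9.
Iteration 1: 9 < 285 holds -> v = 9 * 3 + 3 = 30, total = 9 + 30 = 39.
Iteration 2: 30 < 285 holds -> v = 30 * 3 + 3 = 93, total = 39 + 93 = 132.
Iteration 3: 93 < 285 holds -> v = 93 * 3 + 3 = 282, total = 132 + 282 = 414.
Iteration 4: 282 < 285 holds -> v = 282 * 3 + 3 = 849, total = 414 + 849 = 1263.
Iteration 5: 849 < 285 fails; recursion stops.
SUM(v) = 9 + 30 + 93 + 282 + 849 = 1263.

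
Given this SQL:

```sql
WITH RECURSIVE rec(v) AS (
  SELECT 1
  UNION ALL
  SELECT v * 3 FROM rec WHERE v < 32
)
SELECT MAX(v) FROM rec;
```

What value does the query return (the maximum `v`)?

81

Base: v=1.
Iteration 1: 1 < 32 holds -> v = 1 * 3 = 3.
Iteration 2: 3 < 32 holds -> v = 3 * 3 = 9.
Iteration 3: 9 < 32 holds -> v = 9 * 3 = 27.
Iteration 4: 27 < 32 holds -> v = 27 * 3 = 81.
Iteration 5: 81 < 32 fails; recursion stops.
v values: 1, 3, 9, 27, 81; the maximum is 81.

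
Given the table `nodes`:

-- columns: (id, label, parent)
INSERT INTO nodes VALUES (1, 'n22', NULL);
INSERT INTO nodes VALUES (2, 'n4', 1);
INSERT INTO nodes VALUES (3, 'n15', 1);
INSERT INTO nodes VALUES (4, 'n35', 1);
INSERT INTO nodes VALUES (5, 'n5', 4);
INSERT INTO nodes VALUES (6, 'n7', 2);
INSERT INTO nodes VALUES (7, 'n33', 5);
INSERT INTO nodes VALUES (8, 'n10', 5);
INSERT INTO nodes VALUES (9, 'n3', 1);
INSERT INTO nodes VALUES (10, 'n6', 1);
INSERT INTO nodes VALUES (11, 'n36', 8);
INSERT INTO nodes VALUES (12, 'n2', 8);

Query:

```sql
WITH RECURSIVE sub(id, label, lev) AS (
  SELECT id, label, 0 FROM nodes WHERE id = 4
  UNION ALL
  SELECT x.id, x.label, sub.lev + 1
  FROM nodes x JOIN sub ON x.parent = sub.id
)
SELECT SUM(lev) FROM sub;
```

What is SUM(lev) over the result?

11

Base: id=4 (n35) at lev 0.
Iteration 1: rows with parent in {4} -> n5 (id 5, lev 1).
Iteration 2: rows with parent in {5} -> n33 (id 7, lev 2), n10 (id 8, lev 2).
Iteration 3: rows with parent in {7,8} -> n36 (id 11, lev 3), n2 (id 12, lev 3).
Iteration 4: no rows with parent in {11,12}; recursion stops.
SUM(lev) = 0 + 1 + 2 + 2 + 3 + 3 = 11.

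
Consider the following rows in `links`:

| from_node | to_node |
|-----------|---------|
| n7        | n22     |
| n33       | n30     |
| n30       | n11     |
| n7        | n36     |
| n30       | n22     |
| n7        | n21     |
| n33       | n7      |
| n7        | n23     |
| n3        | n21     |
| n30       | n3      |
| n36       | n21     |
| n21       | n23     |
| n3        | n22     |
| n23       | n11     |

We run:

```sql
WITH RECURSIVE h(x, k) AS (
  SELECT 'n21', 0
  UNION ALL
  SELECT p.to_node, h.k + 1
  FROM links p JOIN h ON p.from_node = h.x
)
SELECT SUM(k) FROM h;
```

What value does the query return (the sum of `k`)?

3

Base: (n21, k=0).
Iteration 1: edges from {n21} -> (n23, k=1).
Iteration 2: edges from {n23} -> (n11, k=2).
Iteration 3: no outgoing edges from {n11}; recursion stops.
SUM(k) = 0 + 1 + 2 = 3.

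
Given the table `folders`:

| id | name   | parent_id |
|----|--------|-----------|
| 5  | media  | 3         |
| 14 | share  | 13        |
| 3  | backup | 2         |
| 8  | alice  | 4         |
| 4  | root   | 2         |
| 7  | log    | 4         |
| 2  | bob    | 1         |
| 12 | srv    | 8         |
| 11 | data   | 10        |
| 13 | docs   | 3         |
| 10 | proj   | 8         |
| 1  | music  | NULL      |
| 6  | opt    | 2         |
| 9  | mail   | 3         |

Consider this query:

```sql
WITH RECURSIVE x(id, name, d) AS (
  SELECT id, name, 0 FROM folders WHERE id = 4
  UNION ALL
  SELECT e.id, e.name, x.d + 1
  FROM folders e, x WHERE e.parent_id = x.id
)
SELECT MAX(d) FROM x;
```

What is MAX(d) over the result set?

Base: id=4 (root) at d 0.
Iteration 1: rows with parent_id in {4} -> log (id 7, d 1), alice (id 8, d 1).
Iteration 2: rows with parent_id in {7,8} -> proj (id 10, d 2), srv (id 12, d 2).
Iteration 3: rows with parent_id in {10,12} -> data (id 11, d 3).
Iteration 4: no rows with parent_id in {11}; recursion stops.
d values: 0, 1, 1, 2, 2, 3; the maximum is 3.

3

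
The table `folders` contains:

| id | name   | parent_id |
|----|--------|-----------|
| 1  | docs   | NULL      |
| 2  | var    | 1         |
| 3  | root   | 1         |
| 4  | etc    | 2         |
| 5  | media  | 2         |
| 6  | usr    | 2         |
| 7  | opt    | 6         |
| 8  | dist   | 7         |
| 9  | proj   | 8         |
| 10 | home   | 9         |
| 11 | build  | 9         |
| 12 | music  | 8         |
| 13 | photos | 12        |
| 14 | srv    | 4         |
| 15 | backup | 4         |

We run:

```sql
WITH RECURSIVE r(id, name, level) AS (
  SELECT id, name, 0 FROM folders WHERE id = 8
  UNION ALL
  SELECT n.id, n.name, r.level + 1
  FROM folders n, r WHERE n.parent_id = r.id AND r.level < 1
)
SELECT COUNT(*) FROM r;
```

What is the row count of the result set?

3

Base: id=8 (dist) at level 0.
Iteration 1: rows with parent_id in {8} -> proj (id 9, level 1), music (id 12, level 1).
Iteration 2: level < 1 fails for all current rows; recursion stops.
Total rows emitted: 3.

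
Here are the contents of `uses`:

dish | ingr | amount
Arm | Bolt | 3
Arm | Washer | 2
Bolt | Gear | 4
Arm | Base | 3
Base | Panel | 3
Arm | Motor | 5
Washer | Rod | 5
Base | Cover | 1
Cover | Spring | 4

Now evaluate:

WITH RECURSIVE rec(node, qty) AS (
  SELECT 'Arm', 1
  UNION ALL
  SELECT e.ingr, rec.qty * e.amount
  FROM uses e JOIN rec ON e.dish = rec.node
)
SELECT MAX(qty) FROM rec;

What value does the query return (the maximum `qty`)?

12

Base: (Arm, qty=1).
Iteration 1: components of {Arm} -> Base = 1*3 = 3, Bolt = 1*3 = 3, Motor = 1*5 = 5, Washer = 1*2 = 2.
Iteration 2: components of {Base,Bolt,Motor,Washer} -> Cover = 3*1 = 3, Gear = 3*4 = 12, Panel = 3*3 = 9, Rod = 2*5 = 10.
Iteration 3: components of {Cover,Gear,Panel,Rod} -> Spring = 3*4 = 12.
Iteration 4: no further components; recursion stops.
qty values: 1, 3, 2, 3, 5, 12, 10, 9, 3, 12; the maximum is 12.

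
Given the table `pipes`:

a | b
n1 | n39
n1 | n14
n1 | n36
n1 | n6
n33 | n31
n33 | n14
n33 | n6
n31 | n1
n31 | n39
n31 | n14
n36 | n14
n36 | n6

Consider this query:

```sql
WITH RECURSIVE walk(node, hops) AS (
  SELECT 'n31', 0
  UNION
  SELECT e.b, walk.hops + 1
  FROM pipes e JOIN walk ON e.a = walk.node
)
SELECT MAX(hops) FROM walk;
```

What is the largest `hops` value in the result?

3

Base: (n31, hops=0).
Iteration 1: edges from {n31} -> (n1, hops=1), (n14, hops=1), (n39, hops=1).
Iteration 2: edges from {n1,n14,n39} -> (n14, hops=2), (n36, hops=2), (n39, hops=2), (n6, hops=2).
Iteration 3: edges from {n14,n36,n39,n6} -> (n14, hops=3), (n6, hops=3).
Iteration 4: no outgoing edges from {n14,n6}; recursion stops.
hops values: 0, 1, 1, 1, 2, 2, 2, 2, 3, 3; the maximum is 3.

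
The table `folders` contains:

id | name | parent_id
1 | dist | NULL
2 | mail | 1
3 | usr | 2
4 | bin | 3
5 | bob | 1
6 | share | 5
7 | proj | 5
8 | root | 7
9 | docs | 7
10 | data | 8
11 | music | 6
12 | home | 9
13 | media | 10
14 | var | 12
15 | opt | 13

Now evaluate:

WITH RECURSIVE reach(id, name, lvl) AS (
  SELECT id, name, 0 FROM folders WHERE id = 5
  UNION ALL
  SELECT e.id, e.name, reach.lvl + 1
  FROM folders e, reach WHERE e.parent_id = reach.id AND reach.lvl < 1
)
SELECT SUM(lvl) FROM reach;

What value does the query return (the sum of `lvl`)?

Base: id=5 (bob) at lvl 0.
Iteration 1: rows with parent_id in {5} -> share (id 6, lvl 1), proj (id 7, lvl 1).
Iteration 2: lvl < 1 fails for all current rows; recursion stops.
SUM(lvl) = 0 + 1 + 1 = 2.

2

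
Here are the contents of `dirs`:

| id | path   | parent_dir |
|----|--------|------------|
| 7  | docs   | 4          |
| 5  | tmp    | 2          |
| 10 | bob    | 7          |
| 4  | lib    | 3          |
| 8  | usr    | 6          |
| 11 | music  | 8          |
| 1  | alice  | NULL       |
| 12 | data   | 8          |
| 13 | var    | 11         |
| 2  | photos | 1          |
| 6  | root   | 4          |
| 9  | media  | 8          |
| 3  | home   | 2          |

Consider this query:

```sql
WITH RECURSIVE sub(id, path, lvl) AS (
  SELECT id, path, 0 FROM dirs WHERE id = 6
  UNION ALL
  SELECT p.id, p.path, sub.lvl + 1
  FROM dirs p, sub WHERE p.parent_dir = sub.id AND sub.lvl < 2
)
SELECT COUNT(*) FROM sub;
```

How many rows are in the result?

5

Base: id=6 (root) at lvl 0.
Iteration 1: rows with parent_dir in {6} -> usr (id 8, lvl 1).
Iteration 2: rows with parent_dir in {8} -> media (id 9, lvl 2), music (id 11, lvl 2), data (id 12, lvl 2).
Iteration 3: lvl < 2 fails for all current rows; recursion stops.
Total rows emitted: 5.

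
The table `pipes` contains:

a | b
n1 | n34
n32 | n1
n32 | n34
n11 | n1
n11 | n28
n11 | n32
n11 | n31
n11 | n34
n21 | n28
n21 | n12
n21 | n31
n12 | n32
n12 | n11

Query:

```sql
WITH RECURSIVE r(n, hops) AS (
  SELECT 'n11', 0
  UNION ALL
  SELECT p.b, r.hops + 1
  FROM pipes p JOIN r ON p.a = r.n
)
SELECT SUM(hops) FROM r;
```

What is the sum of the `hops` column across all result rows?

Base: (n11, hops=0).
Iteration 1: edges from {n11} -> (n1, hops=1), (n28, hops=1), (n31, hops=1), (n32, hops=1), (n34, hops=1).
Iteration 2: edges from {n1,n28,n31,n32,n34} -> (n1, hops=2), (n34, hops=2) x2. [UNION ALL keeps all 3 new rows, including repeats]
Iteration 3: edges from {n1,n34} -> (n34, hops=3).
Iteration 4: no outgoing edges from {n34}; recursion stops.
SUM(hops) = 0 + 1 + 1 + 1 + 1 + 1 + 2 + 2 + 2 + 3 = 14.

14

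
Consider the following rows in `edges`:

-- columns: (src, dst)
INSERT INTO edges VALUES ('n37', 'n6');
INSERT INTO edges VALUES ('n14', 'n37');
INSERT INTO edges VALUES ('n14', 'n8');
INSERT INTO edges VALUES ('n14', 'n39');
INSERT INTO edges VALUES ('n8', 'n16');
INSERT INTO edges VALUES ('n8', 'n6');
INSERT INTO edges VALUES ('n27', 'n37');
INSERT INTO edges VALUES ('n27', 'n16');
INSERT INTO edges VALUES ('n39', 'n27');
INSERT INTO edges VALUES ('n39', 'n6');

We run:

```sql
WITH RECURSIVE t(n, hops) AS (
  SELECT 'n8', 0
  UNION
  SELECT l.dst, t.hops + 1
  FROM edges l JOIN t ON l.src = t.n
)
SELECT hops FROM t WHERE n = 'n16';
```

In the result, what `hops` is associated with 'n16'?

Base: (n8, hops=0).
Iteration 1: edges from {n8} -> (n16, hops=1), (n6, hops=1).
Iteration 2: no outgoing edges from {n16,n6}; recursion stops.

1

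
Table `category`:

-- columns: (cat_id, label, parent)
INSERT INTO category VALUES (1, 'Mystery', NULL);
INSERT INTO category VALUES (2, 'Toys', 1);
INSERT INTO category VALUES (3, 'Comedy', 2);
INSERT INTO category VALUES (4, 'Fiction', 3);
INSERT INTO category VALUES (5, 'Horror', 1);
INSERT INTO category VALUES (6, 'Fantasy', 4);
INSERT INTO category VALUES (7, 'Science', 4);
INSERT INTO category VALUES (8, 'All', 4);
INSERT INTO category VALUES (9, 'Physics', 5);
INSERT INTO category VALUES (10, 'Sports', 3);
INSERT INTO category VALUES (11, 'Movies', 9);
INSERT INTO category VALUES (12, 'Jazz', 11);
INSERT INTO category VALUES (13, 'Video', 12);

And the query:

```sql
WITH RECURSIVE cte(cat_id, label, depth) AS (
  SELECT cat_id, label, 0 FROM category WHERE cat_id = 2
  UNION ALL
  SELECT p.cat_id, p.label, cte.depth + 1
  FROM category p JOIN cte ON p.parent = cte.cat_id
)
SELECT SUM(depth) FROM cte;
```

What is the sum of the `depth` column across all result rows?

14

Base: cat_id=2 (Toys) at depth 0.
Iteration 1: rows with parent in {2} -> Comedy (id 3, depth 1).
Iteration 2: rows with parent in {3} -> Fiction (id 4, depth 2), Sports (id 10, depth 2).
Iteration 3: rows with parent in {4,10} -> Fantasy (id 6, depth 3), Science (id 7, depth 3), All (id 8, depth 3).
Iteration 4: no rows with parent in {6,7,8}; recursion stops.
SUM(depth) = 0 + 1 + 2 + 2 + 3 + 3 + 3 = 14.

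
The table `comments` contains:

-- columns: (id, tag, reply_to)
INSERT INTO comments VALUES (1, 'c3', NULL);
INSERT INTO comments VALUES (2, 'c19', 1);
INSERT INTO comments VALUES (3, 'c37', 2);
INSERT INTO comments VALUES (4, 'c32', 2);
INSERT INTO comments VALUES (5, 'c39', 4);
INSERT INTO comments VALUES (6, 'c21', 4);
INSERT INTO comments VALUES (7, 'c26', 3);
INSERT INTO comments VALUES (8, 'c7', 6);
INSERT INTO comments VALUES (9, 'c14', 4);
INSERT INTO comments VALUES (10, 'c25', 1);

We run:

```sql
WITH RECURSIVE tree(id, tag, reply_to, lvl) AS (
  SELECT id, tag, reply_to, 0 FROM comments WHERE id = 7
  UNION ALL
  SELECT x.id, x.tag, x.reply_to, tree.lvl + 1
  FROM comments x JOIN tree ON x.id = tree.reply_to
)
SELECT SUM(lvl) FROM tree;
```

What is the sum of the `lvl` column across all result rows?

Base: id=7 (c26), reply_to=3, lvl 0.
Iteration 1: join on id=3 -> c37 (id 3, reply_to=2, lvl 1).
Iteration 2: join on id=2 -> c19 (id 2, reply_to=1, lvl 2).
Iteration 3: join on id=1 -> c3 (id 1, reply_to=NULL, lvl 3).
Iteration 4: reply_to is NULL; no match; recursion stops.
SUM(lvl) = 0 + 1 + 2 + 3 = 6.

6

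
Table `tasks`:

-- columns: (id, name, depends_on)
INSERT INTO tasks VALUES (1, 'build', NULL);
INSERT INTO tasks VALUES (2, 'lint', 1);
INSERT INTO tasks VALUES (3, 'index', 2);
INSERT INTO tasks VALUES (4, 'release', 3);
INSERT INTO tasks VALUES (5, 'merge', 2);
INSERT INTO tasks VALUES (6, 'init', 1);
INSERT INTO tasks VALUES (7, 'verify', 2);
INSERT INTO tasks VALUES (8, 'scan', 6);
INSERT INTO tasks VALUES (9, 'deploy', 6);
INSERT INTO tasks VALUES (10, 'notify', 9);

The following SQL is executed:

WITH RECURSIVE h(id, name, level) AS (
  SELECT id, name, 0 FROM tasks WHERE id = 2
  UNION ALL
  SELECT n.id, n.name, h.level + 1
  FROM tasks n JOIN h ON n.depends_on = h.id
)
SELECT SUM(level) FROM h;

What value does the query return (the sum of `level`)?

5

Base: id=2 (lint) at level 0.
Iteration 1: rows with depends_on in {2} -> index (id 3, level 1), merge (id 5, level 1), verify (id 7, level 1).
Iteration 2: rows with depends_on in {3,5,7} -> release (id 4, level 2).
Iteration 3: no rows with depends_on in {4}; recursion stops.
SUM(level) = 0 + 1 + 1 + 1 + 2 = 5.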